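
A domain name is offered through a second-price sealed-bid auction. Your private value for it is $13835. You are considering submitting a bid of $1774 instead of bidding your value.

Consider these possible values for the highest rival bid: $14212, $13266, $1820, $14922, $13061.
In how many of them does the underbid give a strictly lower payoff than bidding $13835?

3

The deviation hurts exactly when the highest competing bid lies strictly between $1774 and $13835 — underbidding then forfeits a profitable win.
$14212: above both → same outcome either way.
$13266: inside the interval → strictly worse (loss $569).
$1820: inside the interval → strictly worse (loss $12015).
$14922: above both → same outcome either way.
$13061: inside the interval → strictly worse (loss $774).
Count: 3.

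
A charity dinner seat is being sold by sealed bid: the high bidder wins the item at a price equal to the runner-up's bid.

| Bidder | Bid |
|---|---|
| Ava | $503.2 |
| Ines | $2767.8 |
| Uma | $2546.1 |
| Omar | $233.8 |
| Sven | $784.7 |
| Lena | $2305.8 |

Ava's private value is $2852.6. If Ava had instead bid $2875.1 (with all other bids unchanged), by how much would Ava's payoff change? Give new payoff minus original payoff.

The highest bid among the other bidders is $2767.8; Ava's bid doesn't change that.
Original bid $503.2: Ava is not highest (top rival bid is $2767.8); payoff $0.
Alternative bid $2875.1: Ava is highest, pays the top rival bid $2767.8; payoff $2852.6 − $2767.8 = $84.8.
Change in payoff = $84.8 − ($0) = $84.8.

$84.8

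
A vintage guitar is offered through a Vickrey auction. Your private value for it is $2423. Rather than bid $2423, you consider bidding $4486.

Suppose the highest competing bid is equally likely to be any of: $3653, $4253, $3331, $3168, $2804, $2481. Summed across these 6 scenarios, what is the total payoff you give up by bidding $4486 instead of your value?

The deviation costs you only when the competing bid falls strictly between $2423 and $4486; elsewhere both bids give the same outcome.
$3653: truthful payoff $0, deviation payoff −$1230 → loss $1230.
$4253: truthful payoff $0, deviation payoff −$1830 → loss $1830.
$3331: truthful payoff $0, deviation payoff −$908 → loss $908.
$3168: truthful payoff $0, deviation payoff −$745 → loss $745.
$2804: truthful payoff $0, deviation payoff −$381 → loss $381.
$2481: truthful payoff $0, deviation payoff −$58 → loss $58.
Total loss = $1230 + $1830 + $908 + $745 + $381 + $58 = $5152.

$5152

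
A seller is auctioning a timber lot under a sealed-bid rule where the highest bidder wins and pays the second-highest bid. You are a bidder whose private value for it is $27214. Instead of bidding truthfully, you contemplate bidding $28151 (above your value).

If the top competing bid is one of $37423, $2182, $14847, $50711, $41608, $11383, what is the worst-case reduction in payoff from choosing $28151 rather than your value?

$37423: same outcome either way → loss $0.
$2182: same outcome either way → loss $0.
$14847: same outcome either way → loss $0.
$50711: same outcome either way → loss $0.
$41608: same outcome either way → loss $0.
$11383: same outcome either way → loss $0.
Maximum loss: $0.

$0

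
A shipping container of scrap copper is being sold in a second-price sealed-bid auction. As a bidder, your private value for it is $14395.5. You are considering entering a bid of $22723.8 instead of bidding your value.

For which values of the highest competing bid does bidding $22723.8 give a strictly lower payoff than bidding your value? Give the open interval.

If the competing bid is below $14395.5, both bids win at the same price — no difference.
If it is above $22723.8, both bids lose — no difference.
If it lies strictly between $14395.5 and $22723.8, bidding your value loses (payoff 0) while bidding $22723.8 wins at a price above your value (payoff negative).
So the deviation strictly hurts on the open interval ($14395.5, $22723.8).
Because the price is fixed by the runner-up's bid, deviating from your value can only change a good outcome into a bad one — never the reverse.

($14395.5, $22723.8)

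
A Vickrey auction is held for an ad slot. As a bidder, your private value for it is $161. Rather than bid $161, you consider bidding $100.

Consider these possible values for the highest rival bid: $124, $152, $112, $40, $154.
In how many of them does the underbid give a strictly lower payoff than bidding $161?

The deviation hurts exactly when the highest competing bid lies strictly between $100 and $161 — underbidding then forfeits a profitable win.
$124: inside the interval → strictly worse (loss $37).
$152: inside the interval → strictly worse (loss $9).
$112: inside the interval → strictly worse (loss $49).
$40: below both → same outcome either way.
$154: inside the interval → strictly worse (loss $7).
Count: 4.

4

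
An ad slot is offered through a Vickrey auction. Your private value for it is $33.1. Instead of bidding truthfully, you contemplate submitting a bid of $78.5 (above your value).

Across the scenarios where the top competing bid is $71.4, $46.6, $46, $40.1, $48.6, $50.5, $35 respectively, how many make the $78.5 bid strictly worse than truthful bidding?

7

The deviation hurts exactly when the highest competing bid lies strictly between $33.1 and $78.5 — overbidding then wins at a price above your value.
$71.4: inside the interval → strictly worse (loss $38.3).
$46.6: inside the interval → strictly worse (loss $13.5).
$46: inside the interval → strictly worse (loss $12.9).
$40.1: inside the interval → strictly worse (loss $7).
$48.6: inside the interval → strictly worse (loss $15.5).
$50.5: inside the interval → strictly worse (loss $17.4).
$35: inside the interval → strictly worse (loss $1.9).
Count: 7.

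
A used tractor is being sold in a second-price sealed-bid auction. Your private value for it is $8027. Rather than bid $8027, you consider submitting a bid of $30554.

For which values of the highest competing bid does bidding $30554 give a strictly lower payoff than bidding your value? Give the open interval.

($8027, $30554)

If the competing bid is below $8027, both bids win at the same price — no difference.
If it is above $30554, both bids lose — no difference.
If it lies strictly between $8027 and $30554, bidding your value loses (payoff 0) while bidding $30554 wins at a price above your value (payoff negative).
So the deviation strictly hurts on the open interval ($8027, $30554).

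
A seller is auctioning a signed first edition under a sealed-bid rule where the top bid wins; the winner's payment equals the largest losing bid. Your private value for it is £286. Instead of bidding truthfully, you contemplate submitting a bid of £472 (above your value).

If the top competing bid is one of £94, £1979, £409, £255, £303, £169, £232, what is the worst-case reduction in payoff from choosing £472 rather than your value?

£123

£94: same outcome either way → loss £0.
£1979: same outcome either way → loss £0.
£409: truthful gives £0, deviation gives −£123 → loss £123.
£255: same outcome either way → loss £0.
£303: truthful gives £0, deviation gives −£17 → loss £17.
£169: same outcome either way → loss £0.
£232: same outcome either way → loss £0.
Maximum loss: £123.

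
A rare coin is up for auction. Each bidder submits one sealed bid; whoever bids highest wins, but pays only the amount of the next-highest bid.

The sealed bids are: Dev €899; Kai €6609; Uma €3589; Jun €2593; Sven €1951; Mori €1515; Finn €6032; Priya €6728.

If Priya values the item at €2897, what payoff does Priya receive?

Highest bid: Priya at €6728, so Priya wins.
Second-highest bid: Kai at €6609 — that is the price the winner pays.
Priya's payoff = value − price = €2897 − €6609 = −€3712.

−€3712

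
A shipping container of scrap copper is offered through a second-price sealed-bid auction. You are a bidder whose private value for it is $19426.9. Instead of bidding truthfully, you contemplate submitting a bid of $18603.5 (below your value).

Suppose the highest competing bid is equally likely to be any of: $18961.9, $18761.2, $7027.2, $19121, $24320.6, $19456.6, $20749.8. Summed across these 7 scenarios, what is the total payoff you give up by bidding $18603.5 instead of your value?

The deviation costs you only when the competing bid falls strictly between $18603.5 and $19426.9; elsewhere both bids give the same outcome.
$18961.9: truthful payoff $465, deviation payoff $0 → loss $465.
$18761.2: truthful payoff $665.7, deviation payoff $0 → loss $665.7.
$7027.2: outcomes coincide → loss $0.
$19121: truthful payoff $305.9, deviation payoff $0 → loss $305.9.
$24320.6: outcomes coincide → loss $0.
$19456.6: outcomes coincide → loss $0.
$20749.8: outcomes coincide → loss $0.
Total loss = $465 + $665.7 + $305.9 = $1436.6.
In a second-price auction your bid sets only whether you win, not what you pay, so bidding your true value is weakly dominant.

$1436.6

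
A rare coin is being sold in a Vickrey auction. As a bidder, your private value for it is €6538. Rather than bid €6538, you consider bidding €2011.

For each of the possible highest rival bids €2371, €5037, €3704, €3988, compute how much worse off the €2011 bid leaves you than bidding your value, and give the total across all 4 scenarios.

The deviation costs you only when the competing bid falls strictly between €2011 and €6538; elsewhere both bids give the same outcome.
€2371: truthful payoff €4167, deviation payoff €0 → loss €4167.
€5037: truthful payoff €1501, deviation payoff €0 → loss €1501.
€3704: truthful payoff €2834, deviation payoff €0 → loss €2834.
€3988: truthful payoff €2550, deviation payoff €0 → loss €2550.
Total loss = €4167 + €1501 + €2834 + €2550 = €11052.

€11052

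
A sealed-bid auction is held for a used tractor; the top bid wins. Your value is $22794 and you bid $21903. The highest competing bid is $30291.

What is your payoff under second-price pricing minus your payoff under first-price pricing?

Your bid $21903 is below $30291, so you lose under either rule.
Payoff is $0 in both cases; difference = $0.

$0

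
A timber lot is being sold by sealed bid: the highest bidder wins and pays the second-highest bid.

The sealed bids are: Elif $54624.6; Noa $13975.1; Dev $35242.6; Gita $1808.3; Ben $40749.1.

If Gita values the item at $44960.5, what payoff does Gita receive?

$0

Highest bid: Elif at $54624.6, so Elif wins.
Second-highest bid: Ben at $40749.1 — that is the price the winner pays.
Gita did not win, so Gita pays nothing and receives nothing: payoff $0.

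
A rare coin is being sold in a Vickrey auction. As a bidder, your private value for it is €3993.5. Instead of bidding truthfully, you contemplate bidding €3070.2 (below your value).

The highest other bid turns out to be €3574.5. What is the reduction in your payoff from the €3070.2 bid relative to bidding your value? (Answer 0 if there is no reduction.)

€419

Bidding your value €3993.5: you win (since €3993.5 > €3574.5) and pay €3574.5. Payoff €419.
Bidding €3070.2: you lose. Payoff €0.
The competing bid €3574.5 lies between your shaded bid and your value, so underbidding forfeits an item you could have won at a profitable price.
Loss from deviating = €419 − (€0) = €419.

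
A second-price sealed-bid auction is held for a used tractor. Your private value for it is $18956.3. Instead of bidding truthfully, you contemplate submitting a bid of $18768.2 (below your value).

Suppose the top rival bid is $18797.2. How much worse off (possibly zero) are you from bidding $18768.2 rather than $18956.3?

$159.1

Bidding your value $18956.3: you win (since $18956.3 > $18797.2) and pay $18797.2. Payoff $159.1.
Bidding $18768.2: you lose. Payoff $0.
The competing bid $18797.2 lies between your shaded bid and your value, so underbidding forfeits an item you could have won at a profitable price.
Loss from deviating = $159.1 − ($0) = $159.1.
Truthful bidding weakly dominates here: raising your bid can only win items priced above your value, and lowering it can only forfeit items priced below.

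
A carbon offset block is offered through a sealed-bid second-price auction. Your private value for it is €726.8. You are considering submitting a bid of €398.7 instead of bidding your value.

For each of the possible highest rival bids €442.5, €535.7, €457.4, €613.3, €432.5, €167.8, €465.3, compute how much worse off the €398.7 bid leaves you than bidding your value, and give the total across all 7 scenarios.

The deviation costs you only when the competing bid falls strictly between €398.7 and €726.8; elsewhere both bids give the same outcome.
€442.5: truthful payoff €284.3, deviation payoff €0 → loss €284.3.
€535.7: truthful payoff €191.1, deviation payoff €0 → loss €191.1.
€457.4: truthful payoff €269.4, deviation payoff €0 → loss €269.4.
€613.3: truthful payoff €113.5, deviation payoff €0 → loss €113.5.
€432.5: truthful payoff €294.3, deviation payoff €0 → loss €294.3.
€167.8: outcomes coincide → loss €0.
€465.3: truthful payoff €261.5, deviation payoff €0 → loss €261.5.
Total loss = €284.3 + €191.1 + €269.4 + €113.5 + €294.3 + €261.5 = €1414.1.

€1414.1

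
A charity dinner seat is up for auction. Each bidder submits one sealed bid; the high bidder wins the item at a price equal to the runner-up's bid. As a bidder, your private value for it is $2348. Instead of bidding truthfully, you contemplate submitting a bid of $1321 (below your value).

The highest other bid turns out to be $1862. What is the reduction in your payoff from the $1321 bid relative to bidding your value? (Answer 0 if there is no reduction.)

Bidding your value $2348: you win (since $2348 > $1862) and pay $1862. Payoff $486.
Bidding $1321: you lose. Payoff $0.
The competing bid $1862 lies between your shaded bid and your value, so underbidding forfeits an item you could have won at a profitable price.
Loss from deviating = $486 − ($0) = $486.

$486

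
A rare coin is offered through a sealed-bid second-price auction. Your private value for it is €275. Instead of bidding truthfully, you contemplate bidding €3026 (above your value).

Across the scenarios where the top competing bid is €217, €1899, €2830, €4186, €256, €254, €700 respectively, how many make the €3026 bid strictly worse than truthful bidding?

3

The deviation hurts exactly when the highest competing bid lies strictly between €275 and €3026 — overbidding then wins at a price above your value.
€217: below both → same outcome either way.
€1899: inside the interval → strictly worse (loss €1624).
€2830: inside the interval → strictly worse (loss €2555).
€4186: above both → same outcome either way.
€256: below both → same outcome either way.
€254: below both → same outcome either way.
€700: inside the interval → strictly worse (loss €425).
Count: 3.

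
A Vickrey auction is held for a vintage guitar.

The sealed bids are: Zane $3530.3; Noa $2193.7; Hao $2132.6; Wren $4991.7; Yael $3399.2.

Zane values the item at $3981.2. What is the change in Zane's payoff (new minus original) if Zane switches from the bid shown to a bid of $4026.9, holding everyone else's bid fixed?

$0

The highest bid among the other bidders is $4991.7; Zane's bid doesn't change that.
Original bid $3530.3: Zane is not highest (top rival bid is $4991.7); payoff $0.
Alternative bid $4026.9: Zane is not highest (top rival bid is $4991.7); payoff $0.
Change in payoff = $0 − ($0) = $0.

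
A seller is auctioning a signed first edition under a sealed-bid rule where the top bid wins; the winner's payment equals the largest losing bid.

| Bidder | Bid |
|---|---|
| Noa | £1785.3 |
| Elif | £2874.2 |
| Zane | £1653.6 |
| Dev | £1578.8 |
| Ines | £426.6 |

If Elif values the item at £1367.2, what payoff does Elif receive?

Highest bid: Elif at £2874.2, so Elif wins.
Second-highest bid: Noa at £1785.3 — that is the price the winner pays.
Elif's payoff = value − price = £1367.2 − £1785.3 = −£418.1.

−£418.1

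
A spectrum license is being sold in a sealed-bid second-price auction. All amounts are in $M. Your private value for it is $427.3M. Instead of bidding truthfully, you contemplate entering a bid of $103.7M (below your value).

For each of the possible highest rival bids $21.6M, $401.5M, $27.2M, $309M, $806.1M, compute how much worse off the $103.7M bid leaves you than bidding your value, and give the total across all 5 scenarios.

The deviation costs you only when the competing bid falls strictly between $103.7M and $427.3M; elsewhere both bids give the same outcome.
$21.6M: outcomes coincide → loss $0M.
$401.5M: truthful payoff $25.8M, deviation payoff $0M → loss $25.8M.
$27.2M: outcomes coincide → loss $0M.
$309M: truthful payoff $118.3M, deviation payoff $0M → loss $118.3M.
$806.1M: outcomes coincide → loss $0M.
Total loss = $25.8M + $118.3M = $144.1M.

$144.1M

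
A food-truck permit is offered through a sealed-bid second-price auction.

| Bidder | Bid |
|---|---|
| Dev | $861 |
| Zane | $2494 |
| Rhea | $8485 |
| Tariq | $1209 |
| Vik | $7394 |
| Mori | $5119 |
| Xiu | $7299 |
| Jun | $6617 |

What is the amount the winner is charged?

$7394

Highest bid: Rhea at $8485, so Rhea wins.
Second-highest bid: Vik at $7394 — that is the price the winner pays.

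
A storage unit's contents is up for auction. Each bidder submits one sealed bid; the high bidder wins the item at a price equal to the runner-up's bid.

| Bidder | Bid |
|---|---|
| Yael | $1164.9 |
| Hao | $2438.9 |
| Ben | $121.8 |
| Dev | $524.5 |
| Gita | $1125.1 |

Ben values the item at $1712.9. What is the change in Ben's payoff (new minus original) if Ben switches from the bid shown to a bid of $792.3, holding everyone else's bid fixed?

The highest bid among the other bidders is $2438.9; Ben's bid doesn't change that.
Original bid $121.8: Ben is not highest (top rival bid is $2438.9); payoff $0.
Alternative bid $792.3: Ben is not highest (top rival bid is $2438.9); payoff $0.
Change in payoff = $0 − ($0) = $0.

$0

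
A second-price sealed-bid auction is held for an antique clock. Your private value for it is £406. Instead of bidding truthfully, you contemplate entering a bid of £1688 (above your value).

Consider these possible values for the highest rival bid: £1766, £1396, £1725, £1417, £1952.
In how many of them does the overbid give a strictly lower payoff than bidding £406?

2

The deviation hurts exactly when the highest competing bid lies strictly between £406 and £1688 — overbidding then wins at a price above your value.
£1766: above both → same outcome either way.
£1396: inside the interval → strictly worse (loss £990).
£1725: above both → same outcome either way.
£1417: inside the interval → strictly worse (loss £1011).
£1952: above both → same outcome either way.
Count: 2.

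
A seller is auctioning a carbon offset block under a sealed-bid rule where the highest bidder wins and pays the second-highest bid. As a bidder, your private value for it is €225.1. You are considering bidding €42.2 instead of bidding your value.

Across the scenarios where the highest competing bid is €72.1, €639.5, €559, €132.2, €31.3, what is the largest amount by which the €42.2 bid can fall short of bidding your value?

€72.1: truthful gives €153, deviation gives €0 → loss €153.
€639.5: same outcome either way → loss €0.
€559: same outcome either way → loss €0.
€132.2: truthful gives €92.9, deviation gives €0 → loss €92.9.
€31.3: same outcome either way → loss €0.
Maximum loss: €153.

€153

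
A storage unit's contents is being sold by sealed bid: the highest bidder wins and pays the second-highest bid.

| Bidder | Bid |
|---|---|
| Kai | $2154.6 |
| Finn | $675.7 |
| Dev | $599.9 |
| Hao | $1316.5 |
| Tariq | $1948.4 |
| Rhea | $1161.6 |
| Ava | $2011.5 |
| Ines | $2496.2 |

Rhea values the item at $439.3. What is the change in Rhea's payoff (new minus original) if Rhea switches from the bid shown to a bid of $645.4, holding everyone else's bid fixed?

The highest bid among the other bidders is $2496.2; Rhea's bid doesn't change that.
Original bid $1161.6: Rhea is not highest (top rival bid is $2496.2); payoff $0.
Alternative bid $645.4: Rhea is not highest (top rival bid is $2496.2); payoff $0.
Change in payoff = $0 − ($0) = $0.

$0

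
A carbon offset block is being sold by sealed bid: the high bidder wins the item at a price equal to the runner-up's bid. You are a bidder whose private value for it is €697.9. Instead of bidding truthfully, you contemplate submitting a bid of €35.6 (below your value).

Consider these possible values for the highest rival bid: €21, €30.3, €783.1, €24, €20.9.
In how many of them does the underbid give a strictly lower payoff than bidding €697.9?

The deviation hurts exactly when the highest competing bid lies strictly between €35.6 and €697.9 — underbidding then forfeits a profitable win.
€21: below both → same outcome either way.
€30.3: below both → same outcome either way.
€783.1: above both → same outcome either way.
€24: below both → same outcome either way.
€20.9: below both → same outcome either way.
Count: 0.

0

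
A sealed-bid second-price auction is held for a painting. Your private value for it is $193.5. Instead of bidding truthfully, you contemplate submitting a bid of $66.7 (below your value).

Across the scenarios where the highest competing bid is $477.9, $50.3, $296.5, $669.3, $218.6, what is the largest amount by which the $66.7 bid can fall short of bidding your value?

$477.9: same outcome either way → loss $0.
$50.3: same outcome either way → loss $0.
$296.5: same outcome either way → loss $0.
$669.3: same outcome either way → loss $0.
$218.6: same outcome either way → loss $0.
Maximum loss: $0.

$0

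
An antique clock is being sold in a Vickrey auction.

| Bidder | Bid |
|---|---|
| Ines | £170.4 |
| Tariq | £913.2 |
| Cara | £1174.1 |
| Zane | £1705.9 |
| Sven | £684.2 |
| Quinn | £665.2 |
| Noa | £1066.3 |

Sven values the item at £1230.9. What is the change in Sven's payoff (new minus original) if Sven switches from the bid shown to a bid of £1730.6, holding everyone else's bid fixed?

The highest bid among the other bidders is £1705.9; Sven's bid doesn't change that.
Original bid £684.2: Sven is not highest (top rival bid is £1705.9); payoff £0.
Alternative bid £1730.6: Sven is highest, pays the top rival bid £1705.9; payoff £1230.9 − £1705.9 = −£475.
Change in payoff = −£475 − (£0) = −£475.

−£475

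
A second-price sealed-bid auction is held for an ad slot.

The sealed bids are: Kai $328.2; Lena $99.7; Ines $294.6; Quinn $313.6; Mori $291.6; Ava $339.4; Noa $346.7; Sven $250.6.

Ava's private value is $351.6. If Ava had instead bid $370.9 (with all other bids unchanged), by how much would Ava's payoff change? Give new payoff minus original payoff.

$4.9

The highest bid among the other bidders is $346.7; Ava's bid doesn't change that.
Original bid $339.4: Ava is not highest (top rival bid is $346.7); payoff $0.
Alternative bid $370.9: Ava is highest, pays the top rival bid $346.7; payoff $351.6 − $346.7 = $4.9.
Change in payoff = $4.9 − ($0) = $4.9.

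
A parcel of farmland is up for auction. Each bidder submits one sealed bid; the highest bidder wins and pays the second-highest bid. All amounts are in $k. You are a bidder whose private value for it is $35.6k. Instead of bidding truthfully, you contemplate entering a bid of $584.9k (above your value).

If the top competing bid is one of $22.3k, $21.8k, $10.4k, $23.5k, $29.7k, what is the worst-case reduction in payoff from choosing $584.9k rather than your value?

$0k

$22.3k: same outcome either way → loss $0k.
$21.8k: same outcome either way → loss $0k.
$10.4k: same outcome either way → loss $0k.
$23.5k: same outcome either way → loss $0k.
$29.7k: same outcome either way → loss $0k.
Maximum loss: $0k.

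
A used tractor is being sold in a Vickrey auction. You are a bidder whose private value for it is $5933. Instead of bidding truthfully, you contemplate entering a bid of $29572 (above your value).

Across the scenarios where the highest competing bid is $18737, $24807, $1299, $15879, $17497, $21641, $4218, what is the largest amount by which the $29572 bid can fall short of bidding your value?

$18737: truthful gives $0, deviation gives −$12804 → loss $12804.
$24807: truthful gives $0, deviation gives −$18874 → loss $18874.
$1299: same outcome either way → loss $0.
$15879: truthful gives $0, deviation gives −$9946 → loss $9946.
$17497: truthful gives $0, deviation gives −$11564 → loss $11564.
$21641: truthful gives $0, deviation gives −$15708 → loss $15708.
$4218: same outcome either way → loss $0.
Maximum loss: $18874.

$18874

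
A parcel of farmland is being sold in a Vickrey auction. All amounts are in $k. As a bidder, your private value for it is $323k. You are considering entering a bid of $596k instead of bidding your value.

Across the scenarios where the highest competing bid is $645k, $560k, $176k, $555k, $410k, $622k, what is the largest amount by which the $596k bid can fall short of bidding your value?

$645k: same outcome either way → loss $0k.
$560k: truthful gives $0k, deviation gives −$237k → loss $237k.
$176k: same outcome either way → loss $0k.
$555k: truthful gives $0k, deviation gives −$232k → loss $232k.
$410k: truthful gives $0k, deviation gives −$87k → loss $87k.
$622k: same outcome either way → loss $0k.
Maximum loss: $237k.

$237k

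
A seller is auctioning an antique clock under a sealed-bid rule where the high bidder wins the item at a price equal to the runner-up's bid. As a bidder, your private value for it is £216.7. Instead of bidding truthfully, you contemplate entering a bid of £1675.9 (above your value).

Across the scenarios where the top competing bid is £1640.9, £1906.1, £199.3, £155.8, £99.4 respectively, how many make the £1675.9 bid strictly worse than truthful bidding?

1

The deviation hurts exactly when the highest competing bid lies strictly between £216.7 and £1675.9 — overbidding then wins at a price above your value.
£1640.9: inside the interval → strictly worse (loss £1424.2).
£1906.1: above both → same outcome either way.
£199.3: below both → same outcome either way.
£155.8: below both → same outcome either way.
£99.4: below both → same outcome either way.
Count: 1.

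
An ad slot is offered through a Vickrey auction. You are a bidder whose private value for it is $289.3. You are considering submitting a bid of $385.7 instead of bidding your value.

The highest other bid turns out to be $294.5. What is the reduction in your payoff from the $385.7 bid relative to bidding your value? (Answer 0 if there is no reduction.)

Bidding your value $289.3: you lose (since $289.3 < $294.5). Payoff $0.
Bidding $385.7: you win and pay $294.5. Payoff $289.3 − $294.5 = −$5.2.
The competing bid $294.5 lies between your value and your inflated bid, so overbidding wins an item priced above your value.
Loss from deviating = $0 − (−$5.2) = $5.2.

$5.2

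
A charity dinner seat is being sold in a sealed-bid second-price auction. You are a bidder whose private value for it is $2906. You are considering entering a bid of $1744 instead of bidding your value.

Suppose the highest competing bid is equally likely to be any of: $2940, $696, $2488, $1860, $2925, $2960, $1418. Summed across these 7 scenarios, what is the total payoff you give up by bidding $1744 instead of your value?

$1464

The deviation costs you only when the competing bid falls strictly between $1744 and $2906; elsewhere both bids give the same outcome.
$2940: outcomes coincide → loss $0.
$696: outcomes coincide → loss $0.
$2488: truthful payoff $418, deviation payoff $0 → loss $418.
$1860: truthful payoff $1046, deviation payoff $0 → loss $1046.
$2925: outcomes coincide → loss $0.
$2960: outcomes coincide → loss $0.
$1418: outcomes coincide → loss $0.
Total loss = $418 + $1046 = $1464.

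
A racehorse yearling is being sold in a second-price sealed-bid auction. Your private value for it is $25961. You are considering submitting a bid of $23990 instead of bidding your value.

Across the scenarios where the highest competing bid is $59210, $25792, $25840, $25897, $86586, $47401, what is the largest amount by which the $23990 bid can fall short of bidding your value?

$169

$59210: same outcome either way → loss $0.
$25792: truthful gives $169, deviation gives $0 → loss $169.
$25840: truthful gives $121, deviation gives $0 → loss $121.
$25897: truthful gives $64, deviation gives $0 → loss $64.
$86586: same outcome either way → loss $0.
$47401: same outcome either way → loss $0.
Maximum loss: $169.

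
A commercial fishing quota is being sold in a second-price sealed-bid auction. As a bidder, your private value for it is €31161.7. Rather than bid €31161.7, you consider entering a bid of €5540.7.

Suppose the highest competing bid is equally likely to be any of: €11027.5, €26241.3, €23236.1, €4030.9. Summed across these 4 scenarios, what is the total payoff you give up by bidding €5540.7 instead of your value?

The deviation costs you only when the competing bid falls strictly between €5540.7 and €31161.7; elsewhere both bids give the same outcome.
€11027.5: truthful payoff €20134.2, deviation payoff €0 → loss €20134.2.
€26241.3: truthful payoff €4920.4, deviation payoff €0 → loss €4920.4.
€23236.1: truthful payoff €7925.6, deviation payoff €0 → loss €7925.6.
€4030.9: outcomes coincide → loss €0.
Total loss = €20134.2 + €4920.4 + €7925.6 = €32980.2.
Truthful bidding weakly dominates here: raising your bid can only win items priced above your value, and lowering it can only forfeit items priced below.

€32980.2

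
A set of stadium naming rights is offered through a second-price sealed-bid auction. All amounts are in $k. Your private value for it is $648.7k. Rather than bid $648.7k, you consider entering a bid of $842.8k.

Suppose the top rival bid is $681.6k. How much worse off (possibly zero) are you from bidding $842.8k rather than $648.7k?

$32.9k

Bidding your value $648.7k: you lose (since $648.7k < $681.6k). Payoff $0k.
Bidding $842.8k: you win and pay $681.6k. Payoff $648.7k − $681.6k = −$32.9k.
The competing bid $681.6k lies between your value and your inflated bid, so overbidding wins an item priced above your value.
Loss from deviating = $0k − (−$32.9k) = $32.9k.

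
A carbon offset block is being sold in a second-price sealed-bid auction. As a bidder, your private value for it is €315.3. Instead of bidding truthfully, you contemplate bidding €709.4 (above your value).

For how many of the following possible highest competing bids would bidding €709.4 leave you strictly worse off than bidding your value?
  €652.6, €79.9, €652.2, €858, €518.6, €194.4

The deviation hurts exactly when the highest competing bid lies strictly between €315.3 and €709.4 — overbidding then wins at a price above your value.
€652.6: inside the interval → strictly worse (loss €337.3).
€79.9: below both → same outcome either way.
€652.2: inside the interval → strictly worse (loss €336.9).
€858: above both → same outcome either way.
€518.6: inside the interval → strictly worse (loss €203.3).
€194.4: below both → same outcome either way.
Count: 3.

3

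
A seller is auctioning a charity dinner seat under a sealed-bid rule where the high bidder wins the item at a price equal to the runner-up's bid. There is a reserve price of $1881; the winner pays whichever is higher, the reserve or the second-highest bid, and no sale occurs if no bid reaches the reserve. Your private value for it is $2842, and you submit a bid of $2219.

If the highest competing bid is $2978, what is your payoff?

$0

Your bid $2219 is below the highest competing bid $2978, so you lose. Payoff $0.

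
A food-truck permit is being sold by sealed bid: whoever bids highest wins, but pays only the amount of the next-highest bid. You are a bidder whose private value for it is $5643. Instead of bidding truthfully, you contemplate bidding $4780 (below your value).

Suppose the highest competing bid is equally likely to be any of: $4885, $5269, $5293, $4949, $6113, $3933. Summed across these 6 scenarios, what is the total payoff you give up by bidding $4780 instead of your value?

The deviation costs you only when the competing bid falls strictly between $4780 and $5643; elsewhere both bids give the same outcome.
$4885: truthful payoff $758, deviation payoff $0 → loss $758.
$5269: truthful payoff $374, deviation payoff $0 → loss $374.
$5293: truthful payoff $350, deviation payoff $0 → loss $350.
$4949: truthful payoff $694, deviation payoff $0 → loss $694.
$6113: outcomes coincide → loss $0.
$3933: outcomes coincide → loss $0.
Total loss = $758 + $374 + $350 + $694 = $2176.

$2176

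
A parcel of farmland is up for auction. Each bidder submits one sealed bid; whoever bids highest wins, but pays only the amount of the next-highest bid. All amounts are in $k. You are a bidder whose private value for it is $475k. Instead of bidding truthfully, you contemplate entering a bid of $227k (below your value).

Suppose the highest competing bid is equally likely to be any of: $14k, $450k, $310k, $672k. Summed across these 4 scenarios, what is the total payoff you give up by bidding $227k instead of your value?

$190k

The deviation costs you only when the competing bid falls strictly between $227k and $475k; elsewhere both bids give the same outcome.
$14k: outcomes coincide → loss $0k.
$450k: truthful payoff $25k, deviation payoff $0k → loss $25k.
$310k: truthful payoff $165k, deviation payoff $0k → loss $165k.
$672k: outcomes coincide → loss $0k.
Total loss = $25k + $165k = $190k.
Because the price is fixed by the runner-up's bid, deviating from your value can only change a good outcome into a bad one — never the reverse.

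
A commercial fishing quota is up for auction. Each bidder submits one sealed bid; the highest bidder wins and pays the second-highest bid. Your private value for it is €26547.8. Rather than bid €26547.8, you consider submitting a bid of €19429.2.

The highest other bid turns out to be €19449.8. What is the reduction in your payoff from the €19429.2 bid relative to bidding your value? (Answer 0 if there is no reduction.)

Bidding your value €26547.8: you win (since €26547.8 > €19449.8) and pay €19449.8. Payoff €7098.
Bidding €19429.2: you lose. Payoff €0.
The competing bid €19449.8 lies between your shaded bid and your value, so underbidding forfeits an item you could have won at a profitable price.
Loss from deviating = €7098 − (€0) = €7098.
Because the price is fixed by the runner-up's bid, deviating from your value can only change a good outcome into a bad one — never the reverse.

€7098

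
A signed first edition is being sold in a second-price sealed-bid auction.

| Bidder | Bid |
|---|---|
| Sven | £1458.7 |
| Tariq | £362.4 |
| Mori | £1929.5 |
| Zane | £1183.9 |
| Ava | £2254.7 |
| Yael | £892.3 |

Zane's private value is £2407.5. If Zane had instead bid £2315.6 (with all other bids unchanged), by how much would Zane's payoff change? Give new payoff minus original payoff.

£152.8

The highest bid among the other bidders is £2254.7; Zane's bid doesn't change that.
Original bid £1183.9: Zane is not highest (top rival bid is £2254.7); payoff £0.
Alternative bid £2315.6: Zane is highest, pays the top rival bid £2254.7; payoff £2407.5 − £2254.7 = £152.8.
Change in payoff = £152.8 − (£0) = £152.8.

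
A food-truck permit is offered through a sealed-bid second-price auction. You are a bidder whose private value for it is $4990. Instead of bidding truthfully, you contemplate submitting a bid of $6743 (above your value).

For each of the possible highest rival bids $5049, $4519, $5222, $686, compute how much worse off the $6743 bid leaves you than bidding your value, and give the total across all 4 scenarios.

$291

The deviation costs you only when the competing bid falls strictly between $4990 and $6743; elsewhere both bids give the same outcome.
$5049: truthful payoff $0, deviation payoff −$59 → loss $59.
$4519: outcomes coincide → loss $0.
$5222: truthful payoff $0, deviation payoff −$232 → loss $232.
$686: outcomes coincide → loss $0.
Total loss = $59 + $232 = $291.
In a second-price auction your bid sets only whether you win, not what you pay, so bidding your true value is weakly dominant.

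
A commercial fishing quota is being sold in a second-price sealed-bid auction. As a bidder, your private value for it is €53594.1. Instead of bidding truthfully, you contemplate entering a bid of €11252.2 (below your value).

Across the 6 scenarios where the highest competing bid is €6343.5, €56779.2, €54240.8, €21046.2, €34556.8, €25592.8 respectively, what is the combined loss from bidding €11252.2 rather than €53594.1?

€79586.5

The deviation costs you only when the competing bid falls strictly between €11252.2 and €53594.1; elsewhere both bids give the same outcome.
€6343.5: outcomes coincide → loss €0.
€56779.2: outcomes coincide → loss €0.
€54240.8: outcomes coincide → loss €0.
€21046.2: truthful payoff €32547.9, deviation payoff €0 → loss €32547.9.
€34556.8: truthful payoff €19037.3, deviation payoff €0 → loss €19037.3.
€25592.8: truthful payoff €28001.3, deviation payoff €0 → loss €28001.3.
Total loss = €32547.9 + €19037.3 + €28001.3 = €79586.5.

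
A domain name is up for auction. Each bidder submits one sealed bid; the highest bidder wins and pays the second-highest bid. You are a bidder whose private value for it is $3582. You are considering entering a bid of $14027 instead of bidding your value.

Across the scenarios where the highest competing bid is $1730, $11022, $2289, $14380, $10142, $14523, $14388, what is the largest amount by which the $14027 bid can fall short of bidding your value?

$7440

$1730: same outcome either way → loss $0.
$11022: truthful gives $0, deviation gives −$7440 → loss $7440.
$2289: same outcome either way → loss $0.
$14380: same outcome either way → loss $0.
$10142: truthful gives $0, deviation gives −$6560 → loss $6560.
$14523: same outcome either way → loss $0.
$14388: same outcome either way → loss $0.
Maximum loss: $7440.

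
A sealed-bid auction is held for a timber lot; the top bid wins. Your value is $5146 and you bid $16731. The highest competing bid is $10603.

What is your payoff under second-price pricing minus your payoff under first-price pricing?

You have the highest bid, so you win under either rule.
Second-price: pay $10603 → payoff −$5457.
First-price: pay your own bid $16731 → payoff −$11585.
Difference = −$5457 − (−$11585) = $6128.

$6128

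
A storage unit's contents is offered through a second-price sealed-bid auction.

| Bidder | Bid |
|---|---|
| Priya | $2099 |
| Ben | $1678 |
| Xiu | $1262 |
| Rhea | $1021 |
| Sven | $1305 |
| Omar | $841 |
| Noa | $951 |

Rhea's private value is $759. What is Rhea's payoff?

$0

Highest bid: Priya at $2099, so Priya wins.
Second-highest bid: Ben at $1678 — that is the price the winner pays.
Rhea did not win, so Rhea pays nothing and receives nothing: payoff $0.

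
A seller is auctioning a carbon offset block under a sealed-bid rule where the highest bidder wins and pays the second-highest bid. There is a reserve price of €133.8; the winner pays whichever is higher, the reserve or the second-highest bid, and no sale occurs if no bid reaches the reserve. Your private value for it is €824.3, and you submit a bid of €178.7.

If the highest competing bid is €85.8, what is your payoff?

€690.5

Your bid €178.7 is the highest and exceeds the reserve.
Price = max(second-highest bid, reserve) = max(€85.8, €133.8) = €133.8.
Payoff = €824.3 − €133.8 = €690.5.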